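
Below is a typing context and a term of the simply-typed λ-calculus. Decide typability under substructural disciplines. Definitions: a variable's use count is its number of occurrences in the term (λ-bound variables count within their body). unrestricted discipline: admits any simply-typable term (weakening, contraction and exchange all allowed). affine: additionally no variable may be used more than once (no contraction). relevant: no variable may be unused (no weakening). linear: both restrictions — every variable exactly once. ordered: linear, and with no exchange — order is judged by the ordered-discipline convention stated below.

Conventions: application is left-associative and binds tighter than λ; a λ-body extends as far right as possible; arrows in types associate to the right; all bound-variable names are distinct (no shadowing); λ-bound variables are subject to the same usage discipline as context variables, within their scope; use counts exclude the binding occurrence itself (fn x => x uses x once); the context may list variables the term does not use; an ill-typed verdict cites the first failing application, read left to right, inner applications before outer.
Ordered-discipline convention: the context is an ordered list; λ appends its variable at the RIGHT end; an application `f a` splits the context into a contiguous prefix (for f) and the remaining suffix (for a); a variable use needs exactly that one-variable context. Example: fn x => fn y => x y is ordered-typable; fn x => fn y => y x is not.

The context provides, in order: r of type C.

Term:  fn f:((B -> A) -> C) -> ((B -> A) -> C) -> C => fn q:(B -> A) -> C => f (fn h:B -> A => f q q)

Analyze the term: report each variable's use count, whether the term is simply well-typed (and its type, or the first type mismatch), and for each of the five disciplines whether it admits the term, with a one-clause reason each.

usage: r ×0, f [bound] ×2, q [bound] ×2, h [bound] ×0
order of uses: f, f, q, q
typing: well-typed at (((B -> A) -> C) -> ((B -> A) -> C) -> C) -> ((B -> A) -> C) -> ((B -> A) -> C) -> C
ordered: ✗, uses contraction: f ×2, q ×2; r, h left unused
linear: ✗, uses contraction: f ×2, q ×2; r, h left unused
affine: ✗, uses contraction: f ×2, q ×2
relevant: ✗, r, h left unused
unrestricted: ✓, typability at (((B -> A) -> C) -> ((B -> A) -> C) -> C) -> ((B -> A) -> C) -> ((B -> A) -> C) -> C is all that's needed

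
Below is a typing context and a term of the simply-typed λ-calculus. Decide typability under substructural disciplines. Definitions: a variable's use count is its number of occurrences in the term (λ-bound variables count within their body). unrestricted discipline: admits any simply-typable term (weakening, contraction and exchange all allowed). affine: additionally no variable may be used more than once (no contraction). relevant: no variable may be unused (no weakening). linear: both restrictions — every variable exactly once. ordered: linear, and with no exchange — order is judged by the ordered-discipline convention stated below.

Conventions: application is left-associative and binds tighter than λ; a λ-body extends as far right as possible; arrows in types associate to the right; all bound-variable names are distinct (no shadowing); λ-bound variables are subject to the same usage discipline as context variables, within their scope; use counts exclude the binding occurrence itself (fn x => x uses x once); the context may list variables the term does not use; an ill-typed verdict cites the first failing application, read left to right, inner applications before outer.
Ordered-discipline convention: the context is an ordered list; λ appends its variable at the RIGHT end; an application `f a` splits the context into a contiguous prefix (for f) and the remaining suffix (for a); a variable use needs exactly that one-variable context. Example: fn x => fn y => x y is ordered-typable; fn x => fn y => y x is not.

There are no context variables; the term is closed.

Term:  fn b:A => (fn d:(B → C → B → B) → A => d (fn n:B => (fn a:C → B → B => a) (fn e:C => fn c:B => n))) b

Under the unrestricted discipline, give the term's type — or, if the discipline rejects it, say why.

not well-typed under unrestricted — not simply typable
usage: b (bound): 1; d (bound): 1; n (bound): 1; a (bound): 1; e (bound): 0; c (bound): 0
uses in reading order: d, a, n, b
typing: ill-typed: an application expects (B → C → B → B) → A but receives A
summary: ordered ✗ · linear ✗ · affine ✗ · relevant ✗ · unrestricted ✗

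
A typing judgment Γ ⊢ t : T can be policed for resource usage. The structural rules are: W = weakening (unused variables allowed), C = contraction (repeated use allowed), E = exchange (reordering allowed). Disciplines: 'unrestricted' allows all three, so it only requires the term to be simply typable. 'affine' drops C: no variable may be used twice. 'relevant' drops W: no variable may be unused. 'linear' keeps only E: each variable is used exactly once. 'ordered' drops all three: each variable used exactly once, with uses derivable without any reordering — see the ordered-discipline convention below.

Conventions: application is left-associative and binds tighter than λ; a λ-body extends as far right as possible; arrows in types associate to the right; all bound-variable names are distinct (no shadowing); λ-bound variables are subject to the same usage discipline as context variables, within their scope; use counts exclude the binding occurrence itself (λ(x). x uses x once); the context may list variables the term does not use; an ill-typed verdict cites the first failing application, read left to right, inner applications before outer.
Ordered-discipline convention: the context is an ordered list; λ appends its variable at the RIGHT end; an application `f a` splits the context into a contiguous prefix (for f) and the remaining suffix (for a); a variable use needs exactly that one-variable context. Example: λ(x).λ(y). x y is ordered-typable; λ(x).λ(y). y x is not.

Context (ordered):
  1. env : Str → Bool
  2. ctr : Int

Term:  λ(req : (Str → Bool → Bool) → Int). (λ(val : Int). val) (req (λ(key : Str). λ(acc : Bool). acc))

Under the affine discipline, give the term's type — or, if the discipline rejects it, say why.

term : ((Str → Bool → Bool) → Int) → Int
usage: env: 0×, ctr: 0×, req [bound]: 1×, val [bound]: 1×, key [bound]: 0×, acc [bound]: 1×
use order (left to right): val, req, acc
typing: the term checks, with type ((Str → Bool → Bool) → Int) → Int
across the five disciplines: ordered ✗ | linear ✗ | affine ✓ | relevant ✗ | unrestricted ✓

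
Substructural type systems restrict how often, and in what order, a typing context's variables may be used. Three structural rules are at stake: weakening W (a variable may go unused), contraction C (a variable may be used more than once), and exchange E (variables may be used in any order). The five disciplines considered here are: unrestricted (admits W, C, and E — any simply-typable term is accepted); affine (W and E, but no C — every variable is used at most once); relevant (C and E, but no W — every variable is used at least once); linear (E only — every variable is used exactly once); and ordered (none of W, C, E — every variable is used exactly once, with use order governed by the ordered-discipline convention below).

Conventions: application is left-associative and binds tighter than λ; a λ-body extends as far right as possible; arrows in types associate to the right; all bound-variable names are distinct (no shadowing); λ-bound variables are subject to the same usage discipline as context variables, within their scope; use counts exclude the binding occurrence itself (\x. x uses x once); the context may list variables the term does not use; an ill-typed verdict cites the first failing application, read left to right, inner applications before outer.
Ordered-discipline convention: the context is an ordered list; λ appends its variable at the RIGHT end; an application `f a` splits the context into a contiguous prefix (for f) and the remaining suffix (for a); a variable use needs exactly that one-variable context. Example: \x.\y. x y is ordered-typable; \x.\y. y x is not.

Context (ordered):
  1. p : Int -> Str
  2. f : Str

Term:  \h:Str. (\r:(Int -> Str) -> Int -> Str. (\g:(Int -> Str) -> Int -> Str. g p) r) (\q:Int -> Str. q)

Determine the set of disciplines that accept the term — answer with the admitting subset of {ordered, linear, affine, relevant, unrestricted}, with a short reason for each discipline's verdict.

admitted by: affine, unrestricted
variable uses: p: 1×, f: 0×, h [bound]: 0×, r [bound]: 1×, g [bound]: 1×, q [bound]: 1×
uses in reading order: g, p, r, q
typing: well-typed — term : Str -> Int -> Str
ordered ✗ (unused: f, h — weakening required)
linear ✗ (unused: f, h — weakening required)
affine ✓ (at most one use each (p, f, h, r, g, q))
relevant ✗ (unused: f, h — weakening required)
unrestricted ✓ (typability at Str -> Int -> Str is all that's needed)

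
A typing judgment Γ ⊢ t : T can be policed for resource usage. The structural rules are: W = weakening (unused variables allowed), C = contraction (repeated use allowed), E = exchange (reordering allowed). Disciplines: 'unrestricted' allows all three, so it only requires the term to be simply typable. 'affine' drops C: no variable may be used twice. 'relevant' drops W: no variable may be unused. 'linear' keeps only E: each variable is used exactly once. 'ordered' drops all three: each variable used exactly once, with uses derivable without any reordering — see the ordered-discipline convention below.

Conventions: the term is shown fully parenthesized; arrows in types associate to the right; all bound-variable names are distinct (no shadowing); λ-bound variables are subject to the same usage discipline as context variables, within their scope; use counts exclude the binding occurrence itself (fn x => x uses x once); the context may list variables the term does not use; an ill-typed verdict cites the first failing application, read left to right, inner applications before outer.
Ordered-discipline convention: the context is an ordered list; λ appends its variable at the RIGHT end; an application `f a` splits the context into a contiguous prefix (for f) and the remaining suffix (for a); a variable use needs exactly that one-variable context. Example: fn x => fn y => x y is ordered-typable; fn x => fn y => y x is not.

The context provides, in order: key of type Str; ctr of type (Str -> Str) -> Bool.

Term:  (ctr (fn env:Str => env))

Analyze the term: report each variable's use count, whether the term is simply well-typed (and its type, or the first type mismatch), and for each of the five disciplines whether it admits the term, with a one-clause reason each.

usage: key ×0, ctr ×1, env [bound] ×1
uses in reading order: ctr, env
typing: well-typed at Bool
ordered: ✗ — unused: key — weakening required
linear: ✗ — unused: key — weakening required
affine: ✓ — key, ctr, env: no repeats, contraction unneeded
relevant: ✗ — unused: key — weakening required
unrestricted: ✓ — typability at Bool is all that's needed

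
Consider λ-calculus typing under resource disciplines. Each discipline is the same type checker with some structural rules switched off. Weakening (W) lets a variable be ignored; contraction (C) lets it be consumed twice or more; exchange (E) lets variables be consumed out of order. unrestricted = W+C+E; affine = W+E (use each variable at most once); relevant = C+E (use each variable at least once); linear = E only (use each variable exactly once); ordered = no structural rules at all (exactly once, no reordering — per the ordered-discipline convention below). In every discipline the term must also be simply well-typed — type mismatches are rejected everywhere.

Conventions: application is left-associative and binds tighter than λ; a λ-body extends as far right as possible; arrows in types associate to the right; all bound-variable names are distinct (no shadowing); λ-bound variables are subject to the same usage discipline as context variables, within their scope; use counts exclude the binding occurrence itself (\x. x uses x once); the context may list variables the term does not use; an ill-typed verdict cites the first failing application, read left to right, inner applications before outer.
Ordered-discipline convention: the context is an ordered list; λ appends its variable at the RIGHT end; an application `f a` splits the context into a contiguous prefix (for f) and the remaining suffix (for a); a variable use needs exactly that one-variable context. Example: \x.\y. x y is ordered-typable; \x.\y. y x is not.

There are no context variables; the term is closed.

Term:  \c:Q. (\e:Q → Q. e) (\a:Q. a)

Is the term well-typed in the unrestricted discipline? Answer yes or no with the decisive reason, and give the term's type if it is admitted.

yes — typability at Q → Q → Q is all that's needed; term : Q → Q → Q
counts: c (λ-bound): 0, e (λ-bound): 1, a (λ-bound): 1
uses in reading order: e, a
typing: well-typed — term : Q → Q → Q
all disciplines: ordered ✗ · linear ✗ · affine ✓ · relevant ✗ · unrestricted ✓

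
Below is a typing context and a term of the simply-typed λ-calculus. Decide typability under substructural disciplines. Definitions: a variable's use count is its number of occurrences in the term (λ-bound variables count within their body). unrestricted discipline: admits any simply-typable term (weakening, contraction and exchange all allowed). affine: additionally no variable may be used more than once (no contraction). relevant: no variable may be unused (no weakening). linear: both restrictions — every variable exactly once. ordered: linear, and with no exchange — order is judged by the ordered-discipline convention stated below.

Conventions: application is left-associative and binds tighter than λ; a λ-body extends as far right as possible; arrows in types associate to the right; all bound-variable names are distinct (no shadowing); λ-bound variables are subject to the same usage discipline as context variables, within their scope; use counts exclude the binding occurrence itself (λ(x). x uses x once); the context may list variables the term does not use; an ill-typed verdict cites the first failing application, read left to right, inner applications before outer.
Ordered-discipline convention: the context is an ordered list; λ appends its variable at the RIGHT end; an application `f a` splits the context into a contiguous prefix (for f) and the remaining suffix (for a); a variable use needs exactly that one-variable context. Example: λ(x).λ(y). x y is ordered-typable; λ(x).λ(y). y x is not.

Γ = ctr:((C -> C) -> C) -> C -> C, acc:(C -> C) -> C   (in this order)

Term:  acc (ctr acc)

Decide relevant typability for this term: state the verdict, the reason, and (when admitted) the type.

yes — ctr, acc: all used, weakening unneeded; term : C
use counts: ctr ×1, acc ×2
uses in reading order: acc, ctr, acc
typing: the term checks, with type C
per-discipline verdicts: ordered ✗; linear ✗; affine ✗; relevant ✓; unrestricted ✓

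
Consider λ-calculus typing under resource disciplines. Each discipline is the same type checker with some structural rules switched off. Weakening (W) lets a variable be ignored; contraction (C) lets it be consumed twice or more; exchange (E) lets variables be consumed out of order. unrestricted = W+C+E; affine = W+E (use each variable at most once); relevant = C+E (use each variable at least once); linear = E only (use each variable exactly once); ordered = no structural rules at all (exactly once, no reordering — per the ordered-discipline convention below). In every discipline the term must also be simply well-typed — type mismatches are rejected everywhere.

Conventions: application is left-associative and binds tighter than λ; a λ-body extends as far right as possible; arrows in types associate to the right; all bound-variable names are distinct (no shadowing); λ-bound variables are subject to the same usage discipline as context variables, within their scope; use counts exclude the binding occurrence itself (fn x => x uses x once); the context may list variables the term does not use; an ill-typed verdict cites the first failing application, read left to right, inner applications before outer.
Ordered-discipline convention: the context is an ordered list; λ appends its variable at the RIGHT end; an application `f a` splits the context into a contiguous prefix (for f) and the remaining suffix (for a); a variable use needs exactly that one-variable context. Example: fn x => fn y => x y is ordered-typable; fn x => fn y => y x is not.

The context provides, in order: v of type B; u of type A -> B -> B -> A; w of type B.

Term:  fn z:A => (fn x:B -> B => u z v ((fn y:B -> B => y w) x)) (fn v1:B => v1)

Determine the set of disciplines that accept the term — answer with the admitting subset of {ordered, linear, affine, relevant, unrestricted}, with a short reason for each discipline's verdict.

admitted in: linear, affine, relevant, unrestricted
counts: v: 1×, u: 1×, w: 1×, z [bound]: 1×, x [bound]: 1×, y [bound]: 1×, v1 [bound]: 1×
order of uses: u, z, v, y, w, x, v1
typing: the term checks, with type A -> A
ordered: ✗ — no ordered split (uses run u, z, v, y, w, x, v1)
linear: ✓ — single use per variable (v, u, w, z, x, y, v1)
affine: ✓ — v, u, w, z, x, y, v1: no repeats, contraction unneeded
relevant: ✓ — every one of v, u, w, z, x, y, v1 appears
unrestricted: ✓ — type-checks (A -> A) and nothing is barred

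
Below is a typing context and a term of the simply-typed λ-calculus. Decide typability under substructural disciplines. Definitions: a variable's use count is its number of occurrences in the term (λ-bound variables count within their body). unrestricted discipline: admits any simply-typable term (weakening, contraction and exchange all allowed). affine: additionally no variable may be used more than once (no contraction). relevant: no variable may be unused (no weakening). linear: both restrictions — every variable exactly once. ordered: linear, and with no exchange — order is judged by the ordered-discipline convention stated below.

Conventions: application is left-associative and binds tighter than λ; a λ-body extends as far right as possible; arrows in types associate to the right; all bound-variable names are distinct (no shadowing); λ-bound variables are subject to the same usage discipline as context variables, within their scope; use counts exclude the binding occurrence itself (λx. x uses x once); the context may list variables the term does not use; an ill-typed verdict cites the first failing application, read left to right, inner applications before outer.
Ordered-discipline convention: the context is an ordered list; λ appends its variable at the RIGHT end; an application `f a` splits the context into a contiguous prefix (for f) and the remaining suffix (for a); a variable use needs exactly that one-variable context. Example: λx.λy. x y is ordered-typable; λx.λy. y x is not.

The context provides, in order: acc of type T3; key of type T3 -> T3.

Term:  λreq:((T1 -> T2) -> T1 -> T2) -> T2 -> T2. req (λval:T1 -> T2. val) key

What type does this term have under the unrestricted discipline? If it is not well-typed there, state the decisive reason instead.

not well-typed under unrestricted — not simply typable
use counts: acc ×0, key ×1, req (λ-bound) ×1, val (λ-bound) ×1
use order (left to right): req, val, key
typing: ill-typed: a function awaiting T2 gets T3 -> T3
all disciplines: ordered ✗ · linear ✗ · affine ✗ · relevant ✗ · unrestricted ✗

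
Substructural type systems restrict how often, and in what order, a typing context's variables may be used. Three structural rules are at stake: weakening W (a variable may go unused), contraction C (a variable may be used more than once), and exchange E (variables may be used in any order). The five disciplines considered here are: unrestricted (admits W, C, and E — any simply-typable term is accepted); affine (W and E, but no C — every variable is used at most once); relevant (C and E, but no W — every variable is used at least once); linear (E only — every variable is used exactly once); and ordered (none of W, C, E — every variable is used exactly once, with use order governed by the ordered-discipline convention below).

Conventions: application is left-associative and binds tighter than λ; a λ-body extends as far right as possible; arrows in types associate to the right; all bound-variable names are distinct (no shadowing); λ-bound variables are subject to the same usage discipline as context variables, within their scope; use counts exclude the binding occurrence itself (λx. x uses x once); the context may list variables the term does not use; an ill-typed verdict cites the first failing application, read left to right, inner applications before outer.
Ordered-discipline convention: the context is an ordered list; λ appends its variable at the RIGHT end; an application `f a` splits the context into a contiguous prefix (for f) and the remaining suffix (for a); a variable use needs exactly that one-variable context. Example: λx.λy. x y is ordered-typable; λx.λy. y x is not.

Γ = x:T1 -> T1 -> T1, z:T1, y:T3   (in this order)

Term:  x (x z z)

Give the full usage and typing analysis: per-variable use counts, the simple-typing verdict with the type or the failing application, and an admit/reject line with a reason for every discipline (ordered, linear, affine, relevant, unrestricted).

usage: x=2; z=2; y=0
order of uses: x, x, z, z
typing: ✓ — T1 -> T1
ordered: ✗, x ×2, z ×2 used more than once (contraction); y left unused
linear: ✗, x ×2, z ×2 used more than once (contraction); y left unused
affine: ✗, x ×2, z ×2 used more than once (contraction)
relevant: ✗, y left unused
unrestricted: ✓, simply typable at T1 -> T1; W, C, E all held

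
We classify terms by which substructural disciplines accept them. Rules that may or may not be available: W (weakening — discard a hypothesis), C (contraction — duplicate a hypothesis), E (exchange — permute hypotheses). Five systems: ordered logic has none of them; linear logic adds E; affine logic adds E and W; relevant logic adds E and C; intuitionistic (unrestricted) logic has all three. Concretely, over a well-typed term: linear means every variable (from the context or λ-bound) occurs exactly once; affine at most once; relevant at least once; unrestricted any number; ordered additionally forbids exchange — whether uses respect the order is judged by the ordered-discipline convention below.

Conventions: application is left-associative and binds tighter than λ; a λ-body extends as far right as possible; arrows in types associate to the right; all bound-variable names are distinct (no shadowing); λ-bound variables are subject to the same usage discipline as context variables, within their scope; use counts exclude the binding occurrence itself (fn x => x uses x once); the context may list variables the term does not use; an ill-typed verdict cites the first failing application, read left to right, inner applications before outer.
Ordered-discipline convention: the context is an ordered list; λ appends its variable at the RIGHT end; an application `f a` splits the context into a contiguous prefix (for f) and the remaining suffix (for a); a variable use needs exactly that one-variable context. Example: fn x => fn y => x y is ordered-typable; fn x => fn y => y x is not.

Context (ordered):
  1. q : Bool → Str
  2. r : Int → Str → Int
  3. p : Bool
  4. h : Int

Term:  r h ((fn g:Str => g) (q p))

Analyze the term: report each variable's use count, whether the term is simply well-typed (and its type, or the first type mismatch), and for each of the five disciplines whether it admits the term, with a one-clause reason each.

variable uses: q: 1; r: 1; p: 1; h: 1; g (bound): 1
use order (left to right): r, h, g, q, p
typing: ✓ — Int
ordered: ✗, no contiguous prefix/suffix split fits r, h, g, q, p
linear: ✓, q, r, p, h, g: one use apiece
affine: ✓, none of q, r, p, h, g used more than once
relevant: ✓, every one of q, r, p, h, g appears
unrestricted: ✓, well-typed at Int; no restrictions here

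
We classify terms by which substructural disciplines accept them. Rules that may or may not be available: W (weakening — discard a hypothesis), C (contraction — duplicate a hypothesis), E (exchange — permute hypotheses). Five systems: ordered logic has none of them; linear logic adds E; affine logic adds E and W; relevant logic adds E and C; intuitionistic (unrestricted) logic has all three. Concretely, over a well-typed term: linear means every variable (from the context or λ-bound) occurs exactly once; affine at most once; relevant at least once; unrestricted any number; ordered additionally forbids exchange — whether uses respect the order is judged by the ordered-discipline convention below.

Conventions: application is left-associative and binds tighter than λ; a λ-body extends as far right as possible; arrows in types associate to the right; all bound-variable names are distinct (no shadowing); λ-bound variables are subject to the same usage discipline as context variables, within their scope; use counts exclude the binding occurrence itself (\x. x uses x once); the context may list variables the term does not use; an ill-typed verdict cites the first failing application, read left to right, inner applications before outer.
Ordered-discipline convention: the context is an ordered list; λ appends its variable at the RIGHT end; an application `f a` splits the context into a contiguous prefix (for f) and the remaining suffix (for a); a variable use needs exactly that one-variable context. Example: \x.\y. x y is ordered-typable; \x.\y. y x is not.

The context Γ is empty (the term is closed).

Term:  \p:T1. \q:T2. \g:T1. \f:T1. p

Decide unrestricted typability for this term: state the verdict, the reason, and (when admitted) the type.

yes — well-typed at T1 → T2 → T1 → T1 → T1; no restrictions here; term : T1 → T2 → T1 → T1 → T1
variable uses: p [bound] ×1, q [bound] ×0, g [bound] ×0, f [bound] ×0
order of uses: p
typing: well-typed — term : T1 → T2 → T1 → T1 → T1
across the five disciplines: ordered ✗; linear ✗; affine ✓; relevant ✗; unrestricted ✓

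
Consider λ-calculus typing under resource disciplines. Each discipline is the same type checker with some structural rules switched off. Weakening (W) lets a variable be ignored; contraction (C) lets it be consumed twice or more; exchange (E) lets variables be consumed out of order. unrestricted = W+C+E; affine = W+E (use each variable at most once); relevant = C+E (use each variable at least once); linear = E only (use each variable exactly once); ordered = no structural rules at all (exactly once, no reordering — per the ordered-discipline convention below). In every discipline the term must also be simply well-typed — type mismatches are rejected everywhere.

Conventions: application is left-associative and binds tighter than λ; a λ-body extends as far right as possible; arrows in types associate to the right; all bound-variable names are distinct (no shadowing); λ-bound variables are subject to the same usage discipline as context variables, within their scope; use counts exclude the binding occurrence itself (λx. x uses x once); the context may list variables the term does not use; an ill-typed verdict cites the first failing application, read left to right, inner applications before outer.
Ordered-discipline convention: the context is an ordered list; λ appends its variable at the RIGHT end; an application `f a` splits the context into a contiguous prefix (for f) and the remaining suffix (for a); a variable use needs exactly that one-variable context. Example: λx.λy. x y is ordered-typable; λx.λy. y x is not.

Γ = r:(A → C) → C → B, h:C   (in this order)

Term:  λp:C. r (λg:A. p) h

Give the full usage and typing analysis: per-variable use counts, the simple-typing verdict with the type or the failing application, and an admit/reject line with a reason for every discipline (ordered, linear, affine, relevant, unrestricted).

use counts: r: 1, h: 1, p (bound): 1, g (bound): 0
left-to-right use order: r, p, h
typing: ✓ — C → B
ordered: ✗, g never used (weakening)
linear: ✗, g never used (weakening)
affine: ✓, none of r, h, p, g used more than once
relevant: ✗, g never used (weakening)
unrestricted: ✓, typability at C → B is all that's needed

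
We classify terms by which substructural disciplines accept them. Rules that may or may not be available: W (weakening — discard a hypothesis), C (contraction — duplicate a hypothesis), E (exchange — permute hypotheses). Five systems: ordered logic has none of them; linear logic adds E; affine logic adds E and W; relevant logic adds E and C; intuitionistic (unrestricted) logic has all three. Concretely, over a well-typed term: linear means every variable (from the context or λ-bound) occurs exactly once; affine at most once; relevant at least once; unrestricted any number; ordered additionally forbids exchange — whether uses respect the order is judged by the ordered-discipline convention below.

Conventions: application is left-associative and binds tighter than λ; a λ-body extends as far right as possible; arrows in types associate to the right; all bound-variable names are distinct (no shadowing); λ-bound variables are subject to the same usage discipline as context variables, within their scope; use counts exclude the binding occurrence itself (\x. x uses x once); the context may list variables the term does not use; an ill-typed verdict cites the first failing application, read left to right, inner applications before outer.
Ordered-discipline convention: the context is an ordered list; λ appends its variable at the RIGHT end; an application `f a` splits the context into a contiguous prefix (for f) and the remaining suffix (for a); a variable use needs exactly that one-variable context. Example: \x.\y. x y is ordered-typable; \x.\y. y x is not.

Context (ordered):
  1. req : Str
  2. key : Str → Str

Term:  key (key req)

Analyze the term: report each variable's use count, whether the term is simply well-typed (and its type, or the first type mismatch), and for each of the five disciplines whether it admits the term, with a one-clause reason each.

use counts: req ×1, key ×2
order of uses: key, key, req
typing: ✓ — Str
ordered: ✗ — needs contraction — key ×2
linear: ✗ — needs contraction — key ×2
affine: ✗ — needs contraction — key ×2
relevant: ✓ — none of req, key goes unused
unrestricted: ✓ — typability at Str is all that's needed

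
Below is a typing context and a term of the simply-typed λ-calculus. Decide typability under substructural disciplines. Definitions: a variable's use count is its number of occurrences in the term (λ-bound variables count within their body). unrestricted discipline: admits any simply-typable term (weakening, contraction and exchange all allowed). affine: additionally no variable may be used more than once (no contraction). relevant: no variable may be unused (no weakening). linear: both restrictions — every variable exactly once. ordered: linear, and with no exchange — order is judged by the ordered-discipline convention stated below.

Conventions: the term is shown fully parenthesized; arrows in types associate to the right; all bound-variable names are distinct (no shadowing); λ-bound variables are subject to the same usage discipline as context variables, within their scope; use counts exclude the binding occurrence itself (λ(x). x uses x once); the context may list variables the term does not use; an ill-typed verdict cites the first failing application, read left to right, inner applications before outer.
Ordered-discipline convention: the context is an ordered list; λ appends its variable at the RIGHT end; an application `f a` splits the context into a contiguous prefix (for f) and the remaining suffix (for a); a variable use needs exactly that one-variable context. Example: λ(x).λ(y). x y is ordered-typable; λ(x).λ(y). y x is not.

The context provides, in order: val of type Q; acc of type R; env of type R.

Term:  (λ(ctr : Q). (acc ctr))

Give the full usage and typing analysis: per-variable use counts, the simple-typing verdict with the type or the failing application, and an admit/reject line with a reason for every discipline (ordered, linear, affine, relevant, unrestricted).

variable uses: val: 0, acc: 1, env: 0, ctr (λ-bound): 1
uses in reading order: acc, ctr
typing: ill-typed: non-function type R applied to an argument
ordered: ✗, a type mismatch blocks all five
linear: ✗, the type mismatch rejects it
affine: ✗, not simply typable
relevant: ✗, fails simple typing
unrestricted: ✗, a type mismatch blocks all five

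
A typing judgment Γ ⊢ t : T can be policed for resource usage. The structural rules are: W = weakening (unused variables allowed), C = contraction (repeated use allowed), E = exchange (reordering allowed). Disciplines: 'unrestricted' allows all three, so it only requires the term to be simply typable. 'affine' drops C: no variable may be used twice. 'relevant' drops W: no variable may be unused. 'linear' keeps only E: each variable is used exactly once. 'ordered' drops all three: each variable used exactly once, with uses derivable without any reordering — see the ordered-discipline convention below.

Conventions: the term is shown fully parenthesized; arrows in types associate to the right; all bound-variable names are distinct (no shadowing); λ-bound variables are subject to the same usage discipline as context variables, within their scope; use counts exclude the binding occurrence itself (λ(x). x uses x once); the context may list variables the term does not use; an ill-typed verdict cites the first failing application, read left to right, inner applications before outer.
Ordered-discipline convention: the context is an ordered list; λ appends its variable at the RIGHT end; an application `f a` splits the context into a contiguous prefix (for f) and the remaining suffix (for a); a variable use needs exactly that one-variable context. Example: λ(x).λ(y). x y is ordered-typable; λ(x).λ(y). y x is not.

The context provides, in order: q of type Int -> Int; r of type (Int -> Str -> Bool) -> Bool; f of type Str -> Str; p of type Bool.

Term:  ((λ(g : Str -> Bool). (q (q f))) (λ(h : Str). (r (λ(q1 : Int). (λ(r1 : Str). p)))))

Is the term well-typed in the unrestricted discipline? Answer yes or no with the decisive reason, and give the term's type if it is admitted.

no — fails simple typing
use counts: q: 2; r: 1; f: 1; p: 1; g [bound]: 0; h [bound]: 0; q1 [bound]: 0; r1 [bound]: 0
left-to-right use order: q, q, f, r, p
typing: ill-typed: argument of type Str -> Str where Int is required
summary: ordered ✗ · linear ✗ · affine ✗ · relevant ✗ · unrestricted ✗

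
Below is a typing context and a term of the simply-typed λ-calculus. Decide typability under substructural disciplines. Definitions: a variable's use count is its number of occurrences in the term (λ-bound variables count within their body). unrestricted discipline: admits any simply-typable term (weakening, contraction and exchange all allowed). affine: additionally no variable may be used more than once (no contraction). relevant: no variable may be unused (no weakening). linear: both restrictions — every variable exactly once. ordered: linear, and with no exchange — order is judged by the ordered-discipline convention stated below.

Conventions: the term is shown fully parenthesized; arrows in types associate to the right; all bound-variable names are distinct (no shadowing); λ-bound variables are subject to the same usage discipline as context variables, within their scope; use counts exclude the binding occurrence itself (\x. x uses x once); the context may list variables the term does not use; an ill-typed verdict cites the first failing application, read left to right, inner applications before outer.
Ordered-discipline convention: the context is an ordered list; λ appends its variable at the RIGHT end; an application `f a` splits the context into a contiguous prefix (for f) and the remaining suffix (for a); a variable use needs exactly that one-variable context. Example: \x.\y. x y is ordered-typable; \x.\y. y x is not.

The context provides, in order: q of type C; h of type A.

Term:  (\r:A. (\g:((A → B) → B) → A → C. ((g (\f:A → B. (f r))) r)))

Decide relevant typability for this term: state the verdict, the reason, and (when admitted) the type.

no — needs weakening: q, h unused
variable uses: q=0; h=0; r (bound)=2; g (bound)=1; f (bound)=1
order of uses: g, f, r, r
typing: well-typed — term : A → (((A → B) → B) → A → C) → C
all disciplines: ordered ✗ · linear ✗ · affine ✗ · relevant ✗ · unrestricted ✓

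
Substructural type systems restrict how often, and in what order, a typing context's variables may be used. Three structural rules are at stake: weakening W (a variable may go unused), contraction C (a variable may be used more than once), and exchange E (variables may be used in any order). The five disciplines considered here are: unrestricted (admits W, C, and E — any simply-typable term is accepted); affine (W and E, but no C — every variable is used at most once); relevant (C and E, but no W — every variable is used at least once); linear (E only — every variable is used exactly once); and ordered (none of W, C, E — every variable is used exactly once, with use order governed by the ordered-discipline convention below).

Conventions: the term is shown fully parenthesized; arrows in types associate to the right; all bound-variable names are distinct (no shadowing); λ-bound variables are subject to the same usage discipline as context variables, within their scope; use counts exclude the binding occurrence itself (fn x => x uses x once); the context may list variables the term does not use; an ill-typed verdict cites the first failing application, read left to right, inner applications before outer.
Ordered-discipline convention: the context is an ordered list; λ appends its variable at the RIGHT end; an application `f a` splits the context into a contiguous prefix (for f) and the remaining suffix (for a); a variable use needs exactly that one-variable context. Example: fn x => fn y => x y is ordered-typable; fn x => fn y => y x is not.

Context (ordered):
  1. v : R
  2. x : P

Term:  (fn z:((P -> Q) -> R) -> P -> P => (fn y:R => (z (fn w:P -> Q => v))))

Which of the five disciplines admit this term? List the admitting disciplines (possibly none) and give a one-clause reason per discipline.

admitting disciplines: affine, unrestricted
variable uses: v: 1×, x: 0×, z [bound]: 1×, y [bound]: 0×, w [bound]: 0×
order of uses: z, v
typing: well-typed at (((P -> Q) -> R) -> P -> P) -> R -> P -> P
ordered ✗ (unused: x, y, w — weakening required)
linear ✗ (unused: x, y, w — weakening required)
affine ✓ (no duplicate uses among v, x, z, y, w)
relevant ✗ (unused: x, y, w — weakening required)
unrestricted ✓ (type-checks ((((P -> Q) -> R) -> P -> P) -> R -> P -> P) and nothing is barred)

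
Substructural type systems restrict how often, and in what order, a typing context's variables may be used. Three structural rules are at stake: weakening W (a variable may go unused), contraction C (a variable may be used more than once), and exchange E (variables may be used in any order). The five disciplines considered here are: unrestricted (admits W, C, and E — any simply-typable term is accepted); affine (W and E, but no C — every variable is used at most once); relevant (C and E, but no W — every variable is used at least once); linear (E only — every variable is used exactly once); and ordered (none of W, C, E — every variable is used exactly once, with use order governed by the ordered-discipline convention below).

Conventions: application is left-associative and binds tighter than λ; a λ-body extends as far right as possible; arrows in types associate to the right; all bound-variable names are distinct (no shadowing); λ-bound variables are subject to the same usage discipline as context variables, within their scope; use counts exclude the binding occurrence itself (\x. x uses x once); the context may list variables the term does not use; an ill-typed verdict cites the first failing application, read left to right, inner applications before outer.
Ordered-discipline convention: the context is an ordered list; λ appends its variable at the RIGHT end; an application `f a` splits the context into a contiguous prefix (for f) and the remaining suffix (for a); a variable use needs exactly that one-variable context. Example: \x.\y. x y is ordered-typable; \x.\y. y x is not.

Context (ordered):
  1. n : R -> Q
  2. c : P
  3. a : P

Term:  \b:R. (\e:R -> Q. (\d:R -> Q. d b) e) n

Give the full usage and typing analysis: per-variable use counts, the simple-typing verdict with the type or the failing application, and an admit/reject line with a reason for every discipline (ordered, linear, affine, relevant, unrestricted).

variable uses: n: 1×; c: 0×; a: 0×; b [bound]: 1×; e [bound]: 1×; d [bound]: 1×
use order (left to right): d, b, e, n
typing: well-typed at R -> Q
ordered ✗ (unused: c, a — weakening required)
linear ✗ (unused: c, a — weakening required)
affine ✓ (at most one use each (n, c, a, b, e, d))
relevant ✗ (unused: c, a — weakening required)
unrestricted ✓ (type-checks (R -> Q) and nothing is barred)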